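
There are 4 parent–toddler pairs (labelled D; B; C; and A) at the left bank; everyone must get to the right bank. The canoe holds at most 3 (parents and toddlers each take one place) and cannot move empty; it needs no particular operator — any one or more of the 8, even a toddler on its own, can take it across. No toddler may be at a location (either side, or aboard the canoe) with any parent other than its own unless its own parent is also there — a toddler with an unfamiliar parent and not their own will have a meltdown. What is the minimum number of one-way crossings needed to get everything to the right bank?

9

Counting alone: each trip to the right bank takes at most 3 across and each return brings at least 1 back, so after t trips out (and t−1 returns) at most 3t − (t−1) of the 8 are across; that first reaches 8 at t = 4, so at least 7 crossings are needed.
The safety rule pushes this higher. Following every safe sequence of crossings, the most of the 8 that can be at the right bank as the canoe arrives there on crossing 7 is 7 — never all 8.
So no plan with fewer than 9 crossings exists, and this one achieves 9:
1. parent D and toddler D cross → the right bank.
2. parent D crosses ← the left bank.
3. parent B, parent D, and toddler B cross → the right bank.
4. parent D and toddler D cross ← the left bank.
5. parent A, parent C, and parent D cross → the right bank.
6. toddler B crosses ← the left bank.
7. toddler B and toddler D cross → the right bank.
8. toddler D crosses ← the left bank.
9. toddler A, toddler C, and toddler D cross → the right bank.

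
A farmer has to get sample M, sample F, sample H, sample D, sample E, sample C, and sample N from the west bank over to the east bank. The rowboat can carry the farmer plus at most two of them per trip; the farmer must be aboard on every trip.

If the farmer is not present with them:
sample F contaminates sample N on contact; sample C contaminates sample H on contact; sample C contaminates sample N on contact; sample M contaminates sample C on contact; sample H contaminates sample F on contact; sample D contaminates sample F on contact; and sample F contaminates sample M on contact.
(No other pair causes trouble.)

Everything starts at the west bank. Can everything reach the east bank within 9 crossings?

Yes — this plan uses 9 crossings (≤ 9):
1. Farmer goes to the east bank with sample C and sample F.
2. Farmer goes back to the west bank alone.
3. Farmer goes to the east bank with sample E.
4. Farmer goes back to the west bank alone.
5. Farmer goes to the east bank with sample H and sample M.
6. Farmer goes back to the west bank with sample C and sample F.
7. Farmer goes to the east bank with sample D and sample N.
8. Farmer goes back to the west bank alone.
9. Farmer goes to the east bank with sample C and sample F.

Yes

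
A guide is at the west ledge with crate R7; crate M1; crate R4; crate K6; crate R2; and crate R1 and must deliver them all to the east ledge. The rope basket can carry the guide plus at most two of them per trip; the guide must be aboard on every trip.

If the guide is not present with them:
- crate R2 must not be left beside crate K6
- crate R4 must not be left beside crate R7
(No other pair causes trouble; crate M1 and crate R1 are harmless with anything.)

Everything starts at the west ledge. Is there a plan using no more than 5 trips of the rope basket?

Yes — this plan uses 5 crossings (≤ 5):
1. Guide goes to the east ledge with crate K6 and crate R7.
2. Guide goes back to the west ledge alone.
3. Guide goes to the east ledge with crate M1 and crate R1.
4. Guide goes back to the west ledge alone.
5. Guide goes to the east ledge with crate R2 and crate R4.

Yes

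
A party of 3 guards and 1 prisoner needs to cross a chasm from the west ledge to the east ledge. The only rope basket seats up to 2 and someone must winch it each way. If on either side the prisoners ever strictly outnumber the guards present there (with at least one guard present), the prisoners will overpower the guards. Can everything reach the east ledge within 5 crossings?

Yes — this plan uses 5 crossings (≤ 5):
1. 1 guard and 1 prisoner → the east ledge.  (the west ledge: 2G 0P; the east ledge: 1G 1P)
2. 1 prisoner ← the west ledge.  (the west ledge: 2G 1P; the east ledge: 1G 0P)
3. 1 guard and 1 prisoner → the east ledge.  (the west ledge: 1G 0P; the east ledge: 2G 1P)
4. 1 prisoner ← the west ledge.  (the west ledge: 1G 1P; the east ledge: 2G 0P)
5. 1 guard and 1 prisoner → the east ledge.  (the west ledge: 0G 0P; the east ledge: 3G 1P)

Yes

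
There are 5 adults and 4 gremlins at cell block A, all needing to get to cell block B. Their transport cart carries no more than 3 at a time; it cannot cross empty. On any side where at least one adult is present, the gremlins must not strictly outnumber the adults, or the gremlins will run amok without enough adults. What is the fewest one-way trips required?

Counting alone: each trip to cell block B takes at most 3 across and each return brings at least 1 back, so after t trips out (and t−1 returns) at most 3t − (t−1) of the 9 are across; that first reaches 9 at t = 4, so at least 7 crossings are needed.
The plan below uses exactly 7 crossings, so it is optimal:
1. 3 gremlins → cell block B.  (cell block A: 5A 1G; cell block B: 0A 3G)
2. 1 gremlin ← cell block A.  (cell block A: 5A 2G; cell block B: 0A 2G)
3. 3 adults → cell block B.  (cell block A: 2A 2G; cell block B: 3A 2G)
4. 1 adult ← cell block A.  (cell block A: 3A 2G; cell block B: 2A 2G)
5. 2 adults and 1 gremlin → cell block B.  (cell block A: 1A 1G; cell block B: 4A 3G)
6. 1 adult ← cell block A.  (cell block A: 2A 1G; cell block B: 3A 3G)
7. 2 adults and 1 gremlin → cell block B.  (cell block A: 0A 0G; cell block B: 5A 4G)

7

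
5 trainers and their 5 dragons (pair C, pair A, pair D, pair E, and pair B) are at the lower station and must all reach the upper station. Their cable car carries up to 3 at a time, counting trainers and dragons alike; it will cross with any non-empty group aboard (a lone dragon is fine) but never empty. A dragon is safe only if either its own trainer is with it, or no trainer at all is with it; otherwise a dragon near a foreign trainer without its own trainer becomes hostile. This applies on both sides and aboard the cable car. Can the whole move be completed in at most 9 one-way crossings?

No

Counting alone: each trip to the upper station takes at most 3 across and each return brings at least 1 back, so after t trips out (and t−1 returns) at most 3t − (t−1) of the 10 are across; that first reaches 10 at t = 5, so at least 9 crossings are needed.
The safety rule pushes this higher. Following every safe sequence of crossings, the most of the 10 that can be at the upper station as the cable car arrives there on crossing 9 is 9 — never all 10.
So the move cannot be finished within 9 crossings. (The shortest complete plan takes 11:)
1. dragon C and trainer C cross → the upper station.
2. trainer C crosses ← the lower station.
3. dragon A, dragon D, and dragon E cross → the upper station.
4. dragon C crosses ← the lower station.
5. trainer A, trainer D, and trainer E cross → the upper station.
6. dragon A and trainer A cross ← the lower station.
7. trainer A, trainer B, and trainer C cross → the upper station.
8. dragon D crosses ← the lower station.
9. dragon A and dragon C cross → the upper station.
10. dragon C crosses ← the lower station.
11. dragon B, dragon C, and dragon D cross → the upper station.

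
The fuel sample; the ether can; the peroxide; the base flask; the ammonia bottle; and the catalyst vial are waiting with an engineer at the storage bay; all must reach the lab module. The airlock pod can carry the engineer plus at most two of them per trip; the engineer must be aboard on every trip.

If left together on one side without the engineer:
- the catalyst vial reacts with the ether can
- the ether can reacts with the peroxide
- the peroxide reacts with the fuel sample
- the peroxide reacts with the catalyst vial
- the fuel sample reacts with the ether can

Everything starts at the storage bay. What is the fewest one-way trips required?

9

Counting alone: the engineer can take at most 2 across per trip to the lab module, so moving all 6 needs at least 3 loaded trips out, with a return between consecutive ones — at least 5 crossings.
The safety rule pushes this higher. Following every safe sequence of crossings, the most of the 6 that can be at the lab module as the airlock pod arrives there on crossings 5, 7 is 4, 5 respectively — never all 6.
So no plan with fewer than 9 crossings exists, and this one achieves 9:
1. Engineer goes to the lab module with the ether can and the peroxide.  [the storage bay: the ammonia bottle, the base flask, the catalyst vial, the fuel sample | the lab module: the ether can, the peroxide]
2. Engineer goes back to the storage bay with the ether can.  [the storage bay: the ammonia bottle, the base flask, the catalyst vial, the ether can, the fuel sample | the lab module: the peroxide]
3. Engineer goes to the lab module with the catalyst vial and the fuel sample.  [the storage bay: the ammonia bottle, the base flask, the ether can | the lab module: the catalyst vial, the fuel sample, the peroxide]
4. Engineer goes back to the storage bay with the peroxide.  [the storage bay: the ammonia bottle, the base flask, the ether can, the peroxide | the lab module: the catalyst vial, the fuel sample]
5. Engineer goes to the lab module with the base flask and the ether can.  [the storage bay: the ammonia bottle, the peroxide | the lab module: the base flask, the catalyst vial, the ether can, the fuel sample]
6. Engineer goes back to the storage bay with the ether can.  [the storage bay: the ammonia bottle, the ether can, the peroxide | the lab module: the base flask, the catalyst vial, the fuel sample]
7. Engineer goes to the lab module with the ammonia bottle and the ether can.  [the storage bay: the peroxide | the lab module: the ammonia bottle, the base flask, the catalyst vial, the ether can, the fuel sample]
8. Engineer goes back to the storage bay with the ether can.  [the storage bay: the ether can, the peroxide | the lab module: the ammonia bottle, the base flask, the catalyst vial, the fuel sample]
9. Engineer goes to the lab module with the ether can and the peroxide.  [the storage bay: — | the lab module: the ammonia bottle, the base flask, the catalyst vial, the ether can, the fuel sample, the peroxide]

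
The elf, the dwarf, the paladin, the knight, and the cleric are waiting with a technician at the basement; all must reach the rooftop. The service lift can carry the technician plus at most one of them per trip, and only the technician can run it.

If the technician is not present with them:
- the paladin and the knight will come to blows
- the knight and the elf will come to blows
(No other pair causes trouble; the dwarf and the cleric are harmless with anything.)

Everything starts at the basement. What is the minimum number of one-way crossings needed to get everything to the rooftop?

11

Counting alone: the technician can take at most 1 across per trip to the rooftop, so moving all 5 needs at least 5 loaded trips out, with a return between consecutive ones — at least 9 crossings.
The safety rule pushes this higher. Following every safe sequence of crossings, the most of the 5 that can be at the rooftop as the service lift arrives there on crossing 9 is 4 — never all 5.
So no plan with fewer than 11 crossings exists, and this one achieves 11:
1. Technician goes to the rooftop with the knight.  [the basement: the cleric, the dwarf, the elf, the paladin | the rooftop: the knight]
2. Technician goes back to the basement alone.  [the basement: the cleric, the dwarf, the elf, the paladin | the rooftop: the knight]
3. Technician goes to the rooftop with the elf.  [the basement: the cleric, the dwarf, the paladin | the rooftop: the elf, the knight]
4. Technician goes back to the basement with the knight.  [the basement: the cleric, the dwarf, the knight, the paladin | the rooftop: the elf]
5. Technician goes to the rooftop with the paladin.  [the basement: the cleric, the dwarf, the knight | the rooftop: the elf, the paladin]
6. Technician goes back to the basement alone.  [the basement: the cleric, the dwarf, the knight | the rooftop: the elf, the paladin]
7. Technician goes to the rooftop with the dwarf.  [the basement: the cleric, the knight | the rooftop: the dwarf, the elf, the paladin]
8. Technician goes back to the basement alone.  [the basement: the cleric, the knight | the rooftop: the dwarf, the elf, the paladin]
9. Technician goes to the rooftop with the cleric.  [the basement: the knight | the rooftop: the cleric, the dwarf, the elf, the paladin]
10. Technician goes back to the basement alone.  [the basement: the knight | the rooftop: the cleric, the dwarf, the elf, the paladin]
11. Technician goes to the rooftop with the knight.  [the basement: — | the rooftop: the cleric, the dwarf, the elf, the knight, the paladin]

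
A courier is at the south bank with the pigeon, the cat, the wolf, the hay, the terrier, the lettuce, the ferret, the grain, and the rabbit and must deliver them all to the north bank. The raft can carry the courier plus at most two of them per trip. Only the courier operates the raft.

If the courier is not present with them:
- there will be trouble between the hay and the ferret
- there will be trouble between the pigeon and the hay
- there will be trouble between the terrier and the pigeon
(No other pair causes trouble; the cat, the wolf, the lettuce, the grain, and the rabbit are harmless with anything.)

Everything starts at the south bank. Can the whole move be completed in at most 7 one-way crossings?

No

Counting alone: the courier can take at most 2 across per trip to the north bank, so moving all 9 needs at least 5 loaded trips out, with a return between consecutive ones — at least 9 crossings.
Since 7 < 9, 7 crossings cannot be enough. (The shortest complete plan in fact takes 9:)
1. Courier goes to the north bank with the hay and the pigeon.
2. Courier goes back to the south bank with the pigeon.
3. Courier goes to the north bank with the cat and the terrier.
4. Courier goes back to the south bank alone.
5. Courier goes to the north bank with the lettuce and the wolf.
6. Courier goes back to the south bank alone.
7. Courier goes to the north bank with the grain and the rabbit.
8. Courier goes back to the south bank alone.
9. Courier goes to the north bank with the ferret and the pigeon.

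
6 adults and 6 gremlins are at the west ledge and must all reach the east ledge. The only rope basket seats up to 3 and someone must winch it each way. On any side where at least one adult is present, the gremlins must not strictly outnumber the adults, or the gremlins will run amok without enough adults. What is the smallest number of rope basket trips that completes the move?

impossible

Following every safe sequence of crossings from the start, the most of the 12 that can be at the east ledge as the rope basket arrives there on crossings 1, 3, 5 is 3, 5, 6 respectively; the best ever achieved is 6 of 12.
From crossing 7 on, no configuration arises that was not already reachable earlier: only 17 distinct safe configurations (who is on which side, and where the rope basket is) can ever be reached, none of them has everyone across, and every continuation just revisits them. They are: 0 adults + 0 gremlins across (rope basket back at the start); 0 adults + 1 gremlin across (rope basket there); 0 adults + 1 gremlin across (rope basket back at the start); 0 adults + 2 gremlins across (rope basket there); 0 adults + 2 gremlins across (rope basket back at the start); 0 adults + 3 gremlins across (rope basket there); 0 adults + 3 gremlins across (rope basket back at the start); 0 adults + 4 gremlins across (rope basket there); 0 adults + 4 gremlins across (rope basket back at the start); 0 adults + 5 gremlins across (rope basket there); 0 adults + 5 gremlins across (rope basket back at the start); 0 adults + 6 gremlins across (rope basket there); 1 adult + 1 gremlin across (rope basket there); 1 adult + 1 gremlin across (rope basket back at the start); 2 adults + 2 gremlins across (rope basket there); 2 adults + 2 gremlins across (rope basket back at the start); 3 adults + 3 gremlins across (rope basket there). So no valid plan exists.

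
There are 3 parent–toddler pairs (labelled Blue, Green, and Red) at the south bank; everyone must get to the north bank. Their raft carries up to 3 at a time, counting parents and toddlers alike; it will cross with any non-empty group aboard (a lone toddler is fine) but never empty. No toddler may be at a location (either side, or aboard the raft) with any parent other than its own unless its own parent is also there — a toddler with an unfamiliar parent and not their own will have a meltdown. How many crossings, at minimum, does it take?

5

Counting alone: each trip to the north bank takes at most 3 across and each return brings at least 1 back, so after t trips out (and t−1 returns) at most 3t − (t−1) of the 6 are across; that first reaches 6 at t = 3, so at least 5 crossings are needed.
The plan below uses exactly 5 crossings, so it is optimal:
1. parent Blue and toddler Blue cross → the north bank.
2. parent Blue crosses ← the south bank.
3. parent Blue, parent Green, and parent Red cross → the north bank.
4. toddler Blue crosses ← the south bank.
5. toddler Blue, toddler Green, and toddler Red cross → the north bank.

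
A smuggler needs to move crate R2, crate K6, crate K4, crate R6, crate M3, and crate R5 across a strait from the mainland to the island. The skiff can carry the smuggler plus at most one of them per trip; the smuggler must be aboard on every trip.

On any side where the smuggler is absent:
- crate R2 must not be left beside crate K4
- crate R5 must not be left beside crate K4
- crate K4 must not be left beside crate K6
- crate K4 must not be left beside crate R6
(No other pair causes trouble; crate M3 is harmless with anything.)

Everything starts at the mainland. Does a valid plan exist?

Following every safe sequence of crossings from the start, the most of the 6 that can be at the island as the skiff arrives there on crossings 1, 3, 5 is 1, 2, 3 respectively; the best ever achieved is 3 of 6.
From crossing 7 on, no configuration arises that was not already reachable earlier: only 22 distinct safe configurations (who is on which side, and where the skiff is) can ever be reached, none of them has everyone across, and every continuation just revisits them. So no valid plan exists.

No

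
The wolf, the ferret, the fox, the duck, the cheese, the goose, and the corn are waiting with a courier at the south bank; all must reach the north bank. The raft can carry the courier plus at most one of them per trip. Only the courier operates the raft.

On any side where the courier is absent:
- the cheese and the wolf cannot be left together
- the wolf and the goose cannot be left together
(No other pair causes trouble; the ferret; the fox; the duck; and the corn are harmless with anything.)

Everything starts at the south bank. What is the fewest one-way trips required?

15

Counting alone: the courier can take at most 1 across per trip to the north bank, so moving all 7 needs at least 7 loaded trips out, with a return between consecutive ones — at least 13 crossings.
The safety rule pushes this higher. Following every safe sequence of crossings, the most of the 7 that can be at the north bank as the raft arrives there on crossing 13 is 6 — never all 7.
So no plan with fewer than 15 crossings exists, and this one achieves 15:
1. Courier goes to the north bank with the wolf.
2. Courier goes back to the south bank alone.
3. Courier goes to the north bank with the ferret.
4. Courier goes back to the south bank alone.
5. Courier goes to the north bank with the fox.
6. Courier goes back to the south bank alone.
7. Courier goes to the north bank with the duck.
8. Courier goes back to the south bank alone.
9. Courier goes to the north bank with the cheese.
10. Courier goes back to the south bank with the wolf.
11. Courier goes to the north bank with the goose.
12. Courier goes back to the south bank alone.
13. Courier goes to the north bank with the corn.
14. Courier goes back to the south bank alone.
15. Courier goes to the north bank with the wolf.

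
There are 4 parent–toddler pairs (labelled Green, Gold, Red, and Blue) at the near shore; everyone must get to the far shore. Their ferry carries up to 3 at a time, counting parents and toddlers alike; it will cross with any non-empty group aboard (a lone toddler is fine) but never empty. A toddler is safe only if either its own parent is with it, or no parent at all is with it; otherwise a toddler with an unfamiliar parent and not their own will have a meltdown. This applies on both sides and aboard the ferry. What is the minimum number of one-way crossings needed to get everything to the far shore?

9

Counting alone: each trip to the far shore takes at most 3 across and each return brings at least 1 back, so after t trips out (and t−1 returns) at most 3t − (t−1) of the 8 are across; that first reaches 8 at t = 4, so at least 7 crossings are needed.
The safety rule pushes this higher. Following every safe sequence of crossings, the most of the 8 that can be at the far shore as the ferry arrives there on crossing 7 is 7 — never all 8.
So no plan with fewer than 9 crossings exists, and this one achieves 9:
1. parent Green and toddler Green cross → the far shore.
2. parent Green crosses ← the near shore.
3. parent Gold, parent Green, and toddler Gold cross → the far shore.
4. parent Green and toddler Green cross ← the near shore.
5. parent Blue, parent Green, and parent Red cross → the far shore.
6. toddler Gold crosses ← the near shore.
7. toddler Gold and toddler Green cross → the far shore.
8. toddler Green crosses ← the near shore.
9. toddler Blue, toddler Green, and toddler Red cross → the far shore.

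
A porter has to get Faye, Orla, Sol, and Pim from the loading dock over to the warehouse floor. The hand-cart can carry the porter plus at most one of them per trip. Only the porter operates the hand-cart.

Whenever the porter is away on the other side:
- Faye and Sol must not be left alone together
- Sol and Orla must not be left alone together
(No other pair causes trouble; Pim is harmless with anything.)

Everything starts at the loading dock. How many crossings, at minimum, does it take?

9

Counting alone: the porter can take at most 1 across per trip to the warehouse floor, so moving all 4 needs at least 4 loaded trips out, with a return between consecutive ones — at least 7 crossings.
The safety rule pushes this higher. Following every safe sequence of crossings, the most of the 4 that can be at the warehouse floor as the hand-cart arrives there on crossing 7 is 3 — never all 4.
So no plan with fewer than 9 crossings exists, and this one achieves 9:
1. Porter goes to the warehouse floor with Sol.
2. Porter goes back to the loading dock alone.
3. Porter goes to the warehouse floor with Faye.
4. Porter goes back to the loading dock with Sol.
5. Porter goes to the warehouse floor with Orla.
6. Porter goes back to the loading dock alone.
7. Porter goes to the warehouse floor with Pim.
8. Porter goes back to the loading dock alone.
9. Porter goes to the warehouse floor with Sol.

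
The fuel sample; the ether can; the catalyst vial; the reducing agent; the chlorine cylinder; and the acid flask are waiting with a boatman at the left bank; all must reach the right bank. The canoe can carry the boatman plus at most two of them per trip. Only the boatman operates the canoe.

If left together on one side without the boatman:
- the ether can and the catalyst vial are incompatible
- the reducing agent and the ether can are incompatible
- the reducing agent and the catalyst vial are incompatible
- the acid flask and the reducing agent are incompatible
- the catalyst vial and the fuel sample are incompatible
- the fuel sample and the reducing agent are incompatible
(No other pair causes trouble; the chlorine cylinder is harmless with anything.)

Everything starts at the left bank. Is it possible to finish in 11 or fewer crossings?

Yes

Yes — this plan uses 9 crossings (≤ 11):
1. Boatman goes to the right bank with the catalyst vial and the reducing agent.
2. Boatman goes back to the left bank with the catalyst vial.
3. Boatman goes to the right bank with the ether can and the fuel sample.
4. Boatman goes back to the left bank with the reducing agent.
5. Boatman goes to the right bank with the acid flask and the catalyst vial.
6. Boatman goes back to the left bank with the catalyst vial.
7. Boatman goes to the right bank with the catalyst vial and the chlorine cylinder.
8. Boatman goes back to the left bank with the catalyst vial.
9. Boatman goes to the right bank with the catalyst vial and the reducing agent.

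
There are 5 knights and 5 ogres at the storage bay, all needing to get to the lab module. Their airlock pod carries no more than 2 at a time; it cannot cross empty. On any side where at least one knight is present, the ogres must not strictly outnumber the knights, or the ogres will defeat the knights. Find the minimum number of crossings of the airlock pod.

impossible

Following every safe sequence of crossings from the start, the most of the 10 that can be at the lab module as the airlock pod arrives there on crossings 1, 3, 5, 7 is 2, 3, 4, 5 respectively; the best ever achieved is 5 of 10.
From crossing 9 on, no configuration arises that was not already reachable earlier: only 13 distinct safe configurations (who is on which side, and where the airlock pod is) can ever be reached, none of them has everyone across, and every continuation just revisits them. They are: 0 knights + 0 ogres across (airlock pod back at the start); 0 knights + 1 ogre across (airlock pod there); 0 knights + 1 ogre across (airlock pod back at the start); 0 knights + 2 ogres across (airlock pod there); 0 knights + 2 ogres across (airlock pod back at the start); 0 knights + 3 ogres across (airlock pod there); 0 knights + 3 ogres across (airlock pod back at the start); 0 knights + 4 ogres across (airlock pod there); 0 knights + 4 ogres across (airlock pod back at the start); 0 knights + 5 ogres across (airlock pod there); 1 knight + 1 ogre across (airlock pod there); 1 knight + 1 ogre across (airlock pod back at the start); 2 knights + 2 ogres across (airlock pod there). So no valid plan exists.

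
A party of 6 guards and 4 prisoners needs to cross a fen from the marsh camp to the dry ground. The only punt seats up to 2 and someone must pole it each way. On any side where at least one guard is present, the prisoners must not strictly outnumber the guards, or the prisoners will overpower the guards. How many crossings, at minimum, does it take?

Counting alone: each trip to the dry ground takes at most 2 across and each return brings at least 1 back, so after t trips out (and t−1 returns) at most 2t − (t−1) of the 10 are across; that first reaches 10 at t = 9, so at least 17 crossings are needed.
The plan below uses exactly 17 crossings, so it is optimal:
1. 2 prisoners → the dry ground.  (the marsh camp: 6G 2P; the dry ground: 0G 2P)
2. 1 prisoner ← the marsh camp.  (the marsh camp: 6G 3P; the dry ground: 0G 1P)
3. 2 prisoners → the dry ground.  (the marsh camp: 6G 1P; the dry ground: 0G 3P)
4. 1 prisoner ← the marsh camp.  (the marsh camp: 6G 2P; the dry ground: 0G 2P)
5. 2 guards → the dry ground.  (the marsh camp: 4G 2P; the dry ground: 2G 2P)
6. 1 prisoner ← the marsh camp.  (the marsh camp: 4G 3P; the dry ground: 2G 1P)
7. 1 guard and 1 prisoner → the dry ground.  (the marsh camp: 3G 2P; the dry ground: 3G 2P)
8. 1 prisoner ← the marsh camp.  (the marsh camp: 3G 3P; the dry ground: 3G 1P)
9. 2 prisoners → the dry ground.  (the marsh camp: 3G 1P; the dry ground: 3G 3P)
10. 1 prisoner ← the marsh camp.  (the marsh camp: 3G 2P; the dry ground: 3G 2P)
11. 1 guard and 1 prisoner → the dry ground.  (the marsh camp: 2G 1P; the dry ground: 4G 3P)
12. 1 prisoner ← the marsh camp.  (the marsh camp: 2G 2P; the dry ground: 4G 2P)
13. 2 prisoners → the dry ground.  (the marsh camp: 2G 0P; the dry ground: 4G 4P)
14. 1 prisoner ← the marsh camp.  (the marsh camp: 2G 1P; the dry ground: 4G 3P)
15. 1 guard and 1 prisoner → the dry ground.  (the marsh camp: 1G 0P; the dry ground: 5G 4P)
16. 1 prisoner ← the marsh camp.  (the marsh camp: 1G 1P; the dry ground: 5G 3P)
17. 1 guard and 1 prisoner → the dry ground.  (the marsh camp: 0G 0P; the dry ground: 6G 4P)

17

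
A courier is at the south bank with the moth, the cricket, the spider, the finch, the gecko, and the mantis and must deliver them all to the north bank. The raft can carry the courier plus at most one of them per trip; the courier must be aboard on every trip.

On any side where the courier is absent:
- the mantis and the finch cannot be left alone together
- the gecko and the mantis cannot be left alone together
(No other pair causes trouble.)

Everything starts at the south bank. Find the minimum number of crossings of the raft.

13

Counting alone: the courier can take at most 1 across per trip to the north bank, so moving all 6 needs at least 6 loaded trips out, with a return between consecutive ones — at least 11 crossings.
The safety rule pushes this higher. Following every safe sequence of crossings, the most of the 6 that can be at the north bank as the raft arrives there on crossing 11 is 5 — never all 6.
So no plan with fewer than 13 crossings exists, and this one achieves 13:
1. Courier goes to the north bank with the mantis.
2. Courier goes back to the south bank alone.
3. Courier goes to the north bank with the moth.
4. Courier goes back to the south bank alone.
5. Courier goes to the north bank with the cricket.
6. Courier goes back to the south bank alone.
7. Courier goes to the north bank with the spider.
8. Courier goes back to the south bank alone.
9. Courier goes to the north bank with the finch.
10. Courier goes back to the south bank with the mantis.
11. Courier goes to the north bank with the gecko.
12. Courier goes back to the south bank alone.
13. Courier goes to the north bank with the mantis.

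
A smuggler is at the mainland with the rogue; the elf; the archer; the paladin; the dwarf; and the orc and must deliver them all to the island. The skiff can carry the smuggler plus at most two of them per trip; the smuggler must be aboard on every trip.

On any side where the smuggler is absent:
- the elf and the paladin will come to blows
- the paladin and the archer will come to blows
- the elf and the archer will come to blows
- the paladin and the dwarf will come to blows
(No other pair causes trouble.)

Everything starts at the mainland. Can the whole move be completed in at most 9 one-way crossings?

Yes

Yes — this plan uses 9 crossings (≤ 9):
1. Smuggler goes to the island with the elf and the paladin.
2. Smuggler goes back to the mainland with the elf.
3. Smuggler goes to the island with the elf and the rogue.
4. Smuggler goes back to the mainland with the elf.
5. Smuggler goes to the island with the dwarf and the elf.
6. Smuggler goes back to the mainland with the paladin.
7. Smuggler goes to the island with the archer and the orc.
8. Smuggler goes back to the mainland with the elf.
9. Smuggler goes to the island with the elf and the paladin.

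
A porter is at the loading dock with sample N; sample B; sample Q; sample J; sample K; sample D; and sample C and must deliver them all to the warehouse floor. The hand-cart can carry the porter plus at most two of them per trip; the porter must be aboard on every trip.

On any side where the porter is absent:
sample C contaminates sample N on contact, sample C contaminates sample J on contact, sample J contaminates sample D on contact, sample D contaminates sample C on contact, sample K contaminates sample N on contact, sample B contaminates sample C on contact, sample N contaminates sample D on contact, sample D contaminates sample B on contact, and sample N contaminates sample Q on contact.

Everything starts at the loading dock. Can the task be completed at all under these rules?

Whatever the first load, the items left behind include a forbidden pair without the porter. No opening move is safe, so no plan exists.

No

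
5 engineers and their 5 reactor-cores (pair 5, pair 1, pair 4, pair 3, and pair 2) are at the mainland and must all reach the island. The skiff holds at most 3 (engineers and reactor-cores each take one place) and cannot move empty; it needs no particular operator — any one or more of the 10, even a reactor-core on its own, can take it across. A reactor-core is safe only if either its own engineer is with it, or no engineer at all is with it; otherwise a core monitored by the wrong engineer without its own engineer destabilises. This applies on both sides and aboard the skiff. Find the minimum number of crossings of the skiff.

Counting alone: each trip to the island takes at most 3 across and each return brings at least 1 back, so after t trips out (and t−1 returns) at most 3t − (t−1) of the 10 are across; that first reaches 10 at t = 5, so at least 9 crossings are needed.
The safety rule pushes this higher. Following every safe sequence of crossings, the most of the 10 that can be at the island as the skiff arrives there on crossing 9 is 9 — never all 10.
So no plan with fewer than 11 crossings exists, and this one achieves 11:
1. engineer 5 and reactor-core 5 cross → the island.
2. engineer 5 crosses ← the mainland.
3. reactor-core 1, reactor-core 3, and reactor-core 4 cross → the island.
4. reactor-core 5 crosses ← the mainland.
5. engineer 1, engineer 3, and engineer 4 cross → the island.
6. engineer 1 and reactor-core 1 cross ← the mainland.
7. engineer 1, engineer 2, and engineer 5 cross → the island.
8. reactor-core 4 crosses ← the mainland.
9. reactor-core 1 and reactor-core 5 cross → the island.
10. reactor-core 5 crosses ← the mainland.
11. reactor-core 2, reactor-core 4, and reactor-core 5 cross → the island.

11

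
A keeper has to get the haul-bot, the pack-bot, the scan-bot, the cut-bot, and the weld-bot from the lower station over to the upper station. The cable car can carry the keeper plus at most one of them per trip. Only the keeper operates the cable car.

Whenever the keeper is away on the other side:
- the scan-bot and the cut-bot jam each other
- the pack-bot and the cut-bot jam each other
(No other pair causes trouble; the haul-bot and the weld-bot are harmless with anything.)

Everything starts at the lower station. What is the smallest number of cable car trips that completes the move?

11

Counting alone: the keeper can take at most 1 across per trip to the upper station, so moving all 5 needs at least 5 loaded trips out, with a return between consecutive ones — at least 9 crossings.
The safety rule pushes this higher. Following every safe sequence of crossings, the most of the 5 that can be at the upper station as the cable car arrives there on crossing 9 is 4 — never all 5.
So no plan with fewer than 11 crossings exists, and this one achieves 11:
1. Keeper goes to the upper station with the cut-bot.  [the lower station: the haul-bot, the pack-bot, the scan-bot, the weld-bot | the upper station: the cut-bot]
2. Keeper goes back to the lower station alone.  [the lower station: the haul-bot, the pack-bot, the scan-bot, the weld-bot | the upper station: the cut-bot]
3. Keeper goes to the upper station with the haul-bot.  [the lower station: the pack-bot, the scan-bot, the weld-bot | the upper station: the cut-bot, the haul-bot]
4. Keeper goes back to the lower station alone.  [the lower station: the pack-bot, the scan-bot, the weld-bot | the upper station: the cut-bot, the haul-bot]
5. Keeper goes to the upper station with the pack-bot.  [the lower station: the scan-bot, the weld-bot | the upper station: the cut-bot, the haul-bot, the pack-bot]
6. Keeper goes back to the lower station with the cut-bot.  [the lower station: the cut-bot, the scan-bot, the weld-bot | the upper station: the haul-bot, the pack-bot]
7. Keeper goes to the upper station with the scan-bot.  [the lower station: the cut-bot, the weld-bot | the upper station: the haul-bot, the pack-bot, the scan-bot]
8. Keeper goes back to the lower station alone.  [the lower station: the cut-bot, the weld-bot | the upper station: the haul-bot, the pack-bot, the scan-bot]
9. Keeper goes to the upper station with the weld-bot.  [the lower station: the cut-bot | the upper station: the haul-bot, the pack-bot, the scan-bot, the weld-bot]
10. Keeper goes back to the lower station alone.  [the lower station: the cut-bot | the upper station: the haul-bot, the pack-bot, the scan-bot, the weld-bot]
11. Keeper goes to the upper station with the cut-bot.  [the lower station: — | the upper station: the cut-bot, the haul-bot, the pack-bot, the scan-bot, the weld-bot]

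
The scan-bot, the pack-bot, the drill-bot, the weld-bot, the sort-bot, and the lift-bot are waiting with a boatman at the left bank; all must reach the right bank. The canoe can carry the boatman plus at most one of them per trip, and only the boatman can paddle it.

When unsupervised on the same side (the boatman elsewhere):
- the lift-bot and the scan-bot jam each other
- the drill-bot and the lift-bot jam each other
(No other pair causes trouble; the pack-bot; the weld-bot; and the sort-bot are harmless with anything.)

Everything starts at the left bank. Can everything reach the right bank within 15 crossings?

Yes — this plan uses 13 crossings (≤ 15):
1. Boatman goes to the right bank with the lift-bot.
2. Boatman goes back to the left bank alone.
3. Boatman goes to the right bank with the scan-bot.
4. Boatman goes back to the left bank with the lift-bot.
5. Boatman goes to the right bank with the drill-bot.
6. Boatman goes back to the left bank alone.
7. Boatman goes to the right bank with the pack-bot.
8. Boatman goes back to the left bank alone.
9. Boatman goes to the right bank with the weld-bot.
10. Boatman goes back to the left bank alone.
11. Boatman goes to the right bank with the sort-bot.
12. Boatman goes back to the left bank alone.
13. Boatman goes to the right bank with the lift-bot.

Yes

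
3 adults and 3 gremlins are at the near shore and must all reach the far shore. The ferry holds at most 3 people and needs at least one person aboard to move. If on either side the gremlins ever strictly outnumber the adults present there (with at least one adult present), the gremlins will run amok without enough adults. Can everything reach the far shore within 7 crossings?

Yes

Yes — this plan uses 5 crossings (≤ 7):
1. 2 gremlins → the far shore.  (the near shore: 3A 1G; the far shore: 0A 2G)
2. 1 gremlin ← the near shore.  (the near shore: 3A 2G; the far shore: 0A 1G)
3. 3 adults → the far shore.  (the near shore: 0A 2G; the far shore: 3A 1G)
4. 1 gremlin ← the near shore.  (the near shore: 0A 3G; the far shore: 3A 0G)
5. 3 gremlins → the far shore.  (the near shore: 0A 0G; the far shore: 3A 3G)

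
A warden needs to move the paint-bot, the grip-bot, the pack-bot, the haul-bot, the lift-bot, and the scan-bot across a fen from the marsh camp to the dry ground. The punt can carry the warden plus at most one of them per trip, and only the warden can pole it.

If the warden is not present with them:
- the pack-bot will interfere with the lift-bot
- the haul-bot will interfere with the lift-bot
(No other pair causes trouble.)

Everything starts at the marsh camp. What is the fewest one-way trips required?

Counting alone: the warden can take at most 1 across per trip to the dry ground, so moving all 6 needs at least 6 loaded trips out, with a return between consecutive ones — at least 11 crossings.
The safety rule pushes this higher. Following every safe sequence of crossings, the most of the 6 that can be at the dry ground as the punt arrives there on crossing 11 is 5 — never all 6.
So no plan with fewer than 13 crossings exists, and this one achieves 13:
1. Warden goes to the dry ground with the lift-bot.
2. Warden goes back to the marsh camp alone.
3. Warden goes to the dry ground with the paint-bot.
4. Warden goes back to the marsh camp alone.
5. Warden goes to the dry ground with the grip-bot.
6. Warden goes back to the marsh camp alone.
7. Warden goes to the dry ground with the pack-bot.
8. Warden goes back to the marsh camp with the lift-bot.
9. Warden goes to the dry ground with the haul-bot.
10. Warden goes back to the marsh camp alone.
11. Warden goes to the dry ground with the scan-bot.
12. Warden goes back to the marsh camp alone.
13. Warden goes to the dry ground with the lift-bot.

13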